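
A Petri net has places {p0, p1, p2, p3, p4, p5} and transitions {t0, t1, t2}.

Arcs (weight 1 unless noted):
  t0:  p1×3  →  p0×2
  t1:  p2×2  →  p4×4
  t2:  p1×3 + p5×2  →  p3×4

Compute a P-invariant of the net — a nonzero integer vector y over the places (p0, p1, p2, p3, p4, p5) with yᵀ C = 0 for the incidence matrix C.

y = (p0:6, p1:4, p2:0, p3:3, p4:0, p5:0)

Incidence matrix C (rows=places, cols=transitions):
       t0   t1   t2
   p0   2    0    0
   p1  -3    0   -3
   p2   0   -2    0
   p3   0    0    4
   p4   0    4    0
   p5   0    0   -2

Candidate y = [6, 4, 0, 3, 0, 0]; check y·C column-wise:
  col t0: 6·2 + 4·-3 + 3·0 = 0
  col t1: 6·0 + 4·0 + 0·-2 + 3·0 + 0·4 = 0
  col t2: 6·0 + 4·-3 + 3·4 + 0·-2 = 0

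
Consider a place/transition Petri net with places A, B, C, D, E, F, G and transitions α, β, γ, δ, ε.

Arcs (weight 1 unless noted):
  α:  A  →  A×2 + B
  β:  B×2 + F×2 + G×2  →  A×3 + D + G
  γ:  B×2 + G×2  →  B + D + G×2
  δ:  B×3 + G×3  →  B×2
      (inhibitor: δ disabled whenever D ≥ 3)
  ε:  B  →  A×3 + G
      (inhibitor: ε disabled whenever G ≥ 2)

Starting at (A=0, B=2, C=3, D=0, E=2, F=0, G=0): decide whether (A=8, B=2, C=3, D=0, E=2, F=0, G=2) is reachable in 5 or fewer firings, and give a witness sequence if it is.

step 1: fire ε:  (A=0, B=2, C=3, D=0, E=2, F=0, G=0) → (A=3, B=1, C=3, D=0, E=2, F=0, G=1)
step 2: fire α:  (A=3, B=1, C=3, D=0, E=2, F=0, G=1) → (A=4, B=2, C=3, D=0, E=2, F=0, G=1)
step 3: fire α:  (A=4, B=2, C=3, D=0, E=2, F=0, G=1) → (A=5, B=3, C=3, D=0, E=2, F=0, G=1)
step 4: fire ε:  (A=5, B=3, C=3, D=0, E=2, F=0, G=1) → (A=8, B=2, C=3, D=0, E=2, F=0, G=2)

YES — reachable via ⟨ε, α, α, ε⟩ (4 firings)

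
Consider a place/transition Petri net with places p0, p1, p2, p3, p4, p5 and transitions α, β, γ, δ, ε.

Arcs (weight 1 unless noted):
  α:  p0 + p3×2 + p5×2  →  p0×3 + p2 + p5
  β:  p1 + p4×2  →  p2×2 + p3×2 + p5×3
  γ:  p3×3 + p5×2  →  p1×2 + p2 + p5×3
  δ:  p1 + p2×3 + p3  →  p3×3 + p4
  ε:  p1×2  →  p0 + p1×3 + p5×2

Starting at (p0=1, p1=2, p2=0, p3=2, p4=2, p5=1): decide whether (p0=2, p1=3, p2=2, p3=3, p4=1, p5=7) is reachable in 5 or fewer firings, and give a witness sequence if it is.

NO — not reachable within 5 firings

depth 0: 1 marking
depth 1: 3 markings reached so far
depth 2: 8 markings reached so far
depth 3: 16 markings reached so far
depth 4: 27 markings reached so far
depth 5: 39 markings reached so far
target is not among the 39 markings reachable within 5 steps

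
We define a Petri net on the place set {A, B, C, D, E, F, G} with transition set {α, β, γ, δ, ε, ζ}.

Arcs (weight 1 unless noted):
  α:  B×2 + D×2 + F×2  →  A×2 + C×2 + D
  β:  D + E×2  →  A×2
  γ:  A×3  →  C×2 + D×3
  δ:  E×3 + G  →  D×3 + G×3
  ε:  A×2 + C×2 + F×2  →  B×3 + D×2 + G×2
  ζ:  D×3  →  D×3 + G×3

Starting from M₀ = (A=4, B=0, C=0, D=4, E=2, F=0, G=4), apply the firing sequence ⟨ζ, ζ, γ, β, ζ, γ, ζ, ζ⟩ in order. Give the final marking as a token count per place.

(A=0, B=0, C=4, D=9, E=0, F=0, G=19)

step 1: fire ζ:  (A=4, B=0, C=0, D=4, E=2, F=0, G=4) → (A=4, B=0, C=0, D=4, E=2, F=0, G=7)
step 2: fire ζ:  (A=4, B=0, C=0, D=4, E=2, F=0, G=7) → (A=4, B=0, C=0, D=4, E=2, F=0, G=10)
step 3: fire γ:  (A=4, B=0, C=0, D=4, E=2, F=0, G=10) → (A=1, B=0, C=2, D=7, E=2, F=0, G=10)
step 4: fire β:  (A=1, B=0, C=2, D=7, E=2, F=0, G=10) → (A=3, B=0, C=2, D=6, E=0, F=0, G=10)
step 5: fire ζ:  (A=3, B=0, C=2, D=6, E=0, F=0, G=10) → (A=3, B=0, C=2, D=6, E=0, F=0, G=13)
step 6: fire γ:  (A=3, B=0, C=2, D=6, E=0, F=0, G=13) → (A=0, B=0, C=4, D=9, E=0, F=0, G=13)
step 7: fire ζ:  (A=0, B=0, C=4, D=9, E=0, F=0, G=13) → (A=0, B=0, C=4, D=9, E=0, F=0, G=16)
step 8: fire ζ:  (A=0, B=0, C=4, D=9, E=0, F=0, G=16) → (A=0, B=0, C=4, D=9, E=0, F=0, G=19)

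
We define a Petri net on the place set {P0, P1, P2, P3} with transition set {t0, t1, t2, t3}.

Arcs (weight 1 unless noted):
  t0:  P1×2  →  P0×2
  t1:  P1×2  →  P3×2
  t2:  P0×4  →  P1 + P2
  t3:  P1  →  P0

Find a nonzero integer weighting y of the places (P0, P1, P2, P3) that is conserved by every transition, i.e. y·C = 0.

Incidence matrix C (rows=places, cols=transitions):
       t0   t1   t2   t3
   P0   2    0   -4    1
   P1  -2   -2    1   -1
   P2   0    0    1    0
   P3   0    2    0    0

Candidate y = [1, 1, 3, 1]; check y·C column-wise:
  col t0: 1·2 + 1·-2 + 3·0 + 1·0 = 0
  col t1: 1·0 + 1·-2 + 3·0 + 1·2 = 0
  col t2: 1·-4 + 1·1 + 3·1 + 1·0 = 0
  col t3: 1·1 + 1·-1 + 3·0 + 1·0 = 0

y = (P0:1, P1:1, P2:3, P3:1)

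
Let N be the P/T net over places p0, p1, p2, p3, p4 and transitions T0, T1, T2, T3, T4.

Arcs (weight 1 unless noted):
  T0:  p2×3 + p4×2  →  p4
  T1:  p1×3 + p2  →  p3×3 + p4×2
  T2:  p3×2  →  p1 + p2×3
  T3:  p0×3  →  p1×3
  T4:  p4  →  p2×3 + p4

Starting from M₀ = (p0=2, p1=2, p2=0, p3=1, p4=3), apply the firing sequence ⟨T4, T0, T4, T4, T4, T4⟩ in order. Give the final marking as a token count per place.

(p0=2, p1=2, p2=12, p3=1, p4=2)

step 1: fire T4:  (p0=2, p1=2, p2=0, p3=1, p4=3) → (p0=2, p1=2, p2=3, p3=1, p4=3)
step 2: fire T0:  (p0=2, p1=2, p2=3, p3=1, p4=3) → (p0=2, p1=2, p2=0, p3=1, p4=2)
step 3: fire T4:  (p0=2, p1=2, p2=0, p3=1, p4=2) → (p0=2, p1=2, p2=3, p3=1, p4=2)
step 4: fire T4:  (p0=2, p1=2, p2=3, p3=1, p4=2) → (p0=2, p1=2, p2=6, p3=1, p4=2)
step 5: fire T4:  (p0=2, p1=2, p2=6, p3=1, p4=2) → (p0=2, p1=2, p2=9, p3=1, p4=2)
step 6: fire T4:  (p0=2, p1=2, p2=9, p3=1, p4=2) → (p0=2, p1=2, p2=12, p3=1, p4=2)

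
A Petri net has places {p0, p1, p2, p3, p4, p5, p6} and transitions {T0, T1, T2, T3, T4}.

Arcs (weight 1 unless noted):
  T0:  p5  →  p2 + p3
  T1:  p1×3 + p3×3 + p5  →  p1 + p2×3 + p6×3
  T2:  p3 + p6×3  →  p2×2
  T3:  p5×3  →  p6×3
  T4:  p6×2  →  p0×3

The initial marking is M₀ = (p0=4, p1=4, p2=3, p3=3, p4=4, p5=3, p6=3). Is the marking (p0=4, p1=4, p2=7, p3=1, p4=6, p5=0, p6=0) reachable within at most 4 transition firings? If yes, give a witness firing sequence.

depth 0: 1 marking
depth 1: 6 markings reached so far
depth 2: 13 markings reached so far
depth 3: 23 markings reached so far
depth 4: 31 markings reached so far
target is not among the 31 markings reachable within 4 steps

NO — not reachable within 4 firings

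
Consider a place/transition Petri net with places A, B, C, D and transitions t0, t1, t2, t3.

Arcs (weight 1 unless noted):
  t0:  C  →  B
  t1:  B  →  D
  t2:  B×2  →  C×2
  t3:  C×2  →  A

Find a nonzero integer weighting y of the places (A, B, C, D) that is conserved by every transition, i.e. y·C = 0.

y = (A:2, B:1, C:1, D:1)

Incidence matrix C (rows=places, cols=transitions):
       t0   t1   t2   t3
    A   0    0    0    1
    B   1   -1   -2    0
    C  -1    0    2   -2
    D   0    1    0    0

Candidate y = [2, 1, 1, 1]; check y·C column-wise:
  col t0: 2·0 + 1·1 + 1·-1 + 1·0 = 0
  col t1: 2·0 + 1·-1 + 1·0 + 1·1 = 0
  col t2: 2·0 + 1·-2 + 1·2 + 1·0 = 0
  col t3: 2·1 + 1·0 + 1·-2 + 1·0 = 0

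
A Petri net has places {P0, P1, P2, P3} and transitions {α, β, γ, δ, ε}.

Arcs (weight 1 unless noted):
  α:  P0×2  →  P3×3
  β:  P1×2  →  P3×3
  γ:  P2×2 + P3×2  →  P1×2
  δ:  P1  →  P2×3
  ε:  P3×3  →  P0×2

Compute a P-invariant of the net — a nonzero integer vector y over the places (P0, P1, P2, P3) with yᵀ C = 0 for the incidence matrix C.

y = (P0:3, P1:3, P2:1, P3:2)

Incidence matrix C (rows=places, cols=transitions):
        α    β    γ    δ    ε
   P0  -2    0    0    0    2
   P1   0   -2    2   -1    0
   P2   0    0   -2    3    0
   P3   3    3   -2    0   -3

Candidate y = [3, 3, 1, 2]; check y·C column-wise:
  col α: 3·-2 + 3·0 + 1·0 + 2·3 = 0
  col β: 3·0 + 3·-2 + 1·0 + 2·3 = 0
  col γ: 3·0 + 3·2 + 1·-2 + 2·-2 = 0
  col δ: 3·0 + 3·-1 + 1·3 + 2·0 = 0
  col ε: 3·2 + 3·0 + 1·0 + 2·-3 = 0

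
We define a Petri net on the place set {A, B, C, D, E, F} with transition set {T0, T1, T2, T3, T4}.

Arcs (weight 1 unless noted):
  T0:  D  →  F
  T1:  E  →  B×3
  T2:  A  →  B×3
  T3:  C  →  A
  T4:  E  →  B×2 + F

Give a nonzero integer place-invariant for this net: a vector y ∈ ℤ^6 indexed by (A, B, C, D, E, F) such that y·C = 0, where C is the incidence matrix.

Incidence matrix C (rows=places, cols=transitions):
       T0   T1   T2   T3   T4
    A   0    0   -1    1    0
    B   0    3    3    0    2
    C   0    0    0   -1    0
    D  -1    0    0    0    0
    E   0   -1    0    0   -1
    F   1    0    0    0    1

Candidate y = [3, 1, 3, 1, 3, 1]; check y·C column-wise:
  col T0: 3·0 + 1·0 + 3·0 + 1·-1 + 3·0 + 1·1 = 0
  col T1: 3·0 + 1·3 + 3·0 + 1·0 + 3·-1 + 1·0 = 0
  col T2: 3·-1 + 1·3 + 3·0 + 1·0 + 3·0 + 1·0 = 0
  col T3: 3·1 + 1·0 + 3·-1 + 1·0 + 3·0 + 1·0 = 0
  col T4: 3·0 + 1·2 + 3·0 + 1·0 + 3·-1 + 1·1 = 0

y = (A:3, B:1, C:3, D:1, E:3, F:1)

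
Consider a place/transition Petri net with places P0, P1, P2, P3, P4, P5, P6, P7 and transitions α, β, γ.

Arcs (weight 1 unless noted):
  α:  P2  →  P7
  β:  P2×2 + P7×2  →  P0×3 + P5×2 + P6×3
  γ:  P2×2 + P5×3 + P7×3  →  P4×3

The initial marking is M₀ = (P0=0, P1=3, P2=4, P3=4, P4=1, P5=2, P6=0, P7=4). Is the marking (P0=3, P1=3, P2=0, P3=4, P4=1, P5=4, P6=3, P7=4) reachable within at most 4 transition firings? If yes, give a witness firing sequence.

YES — reachable via ⟨α, α, β⟩ (3 firings)

step 1: fire α:  (P0=0, P1=3, P2=4, P3=4, P4=1, P5=2, P6=0, P7=4) → (P0=0, P1=3, P2=3, P3=4, P4=1, P5=2, P6=0, P7=5)
step 2: fire α:  (P0=0, P1=3, P2=3, P3=4, P4=1, P5=2, P6=0, P7=5) → (P0=0, P1=3, P2=2, P3=4, P4=1, P5=2, P6=0, P7=6)
step 3: fire β:  (P0=0, P1=3, P2=2, P3=4, P4=1, P5=2, P6=0, P7=6) → (P0=3, P1=3, P2=0, P3=4, P4=1, P5=4, P6=3, P7=4)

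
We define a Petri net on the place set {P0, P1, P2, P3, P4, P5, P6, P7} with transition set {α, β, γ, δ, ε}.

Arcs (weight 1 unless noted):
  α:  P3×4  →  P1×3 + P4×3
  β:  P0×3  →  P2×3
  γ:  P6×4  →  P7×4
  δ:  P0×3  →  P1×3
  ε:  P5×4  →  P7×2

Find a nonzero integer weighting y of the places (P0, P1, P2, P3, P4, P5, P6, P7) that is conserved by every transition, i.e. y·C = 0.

y = (P0:4, P1:4, P2:4, P3:3, P4:0, P5:0, P6:0, P7:0)

Incidence matrix C (rows=places, cols=transitions):
        α    β    γ    δ    ε
   P0   0   -3    0   -3    0
   P1   3    0    0    3    0
   P2   0    3    0    0    0
   P3  -4    0    0    0    0
   P4   3    0    0    0    0
   P5   0    0    0    0   -4
   P6   0    0   -4    0    0
   P7   0    0    4    0    2

Candidate y = [4, 4, 4, 3, 0, 0, 0, 0]; check y·C column-wise:
  col α: 4·0 + 4·3 + 4·0 + 3·-4 + 0·3 = 0
  col β: 4·-3 + 4·0 + 4·3 + 3·0 = 0
  col γ: 4·0 + 4·0 + 4·0 + 3·0 + 0·-4 + 0·4 = 0
  col δ: 4·-3 + 4·3 + 4·0 + 3·0 = 0
  col ε: 4·0 + 4·0 + 4·0 + 3·0 + 0·-4 + 0·2 = 0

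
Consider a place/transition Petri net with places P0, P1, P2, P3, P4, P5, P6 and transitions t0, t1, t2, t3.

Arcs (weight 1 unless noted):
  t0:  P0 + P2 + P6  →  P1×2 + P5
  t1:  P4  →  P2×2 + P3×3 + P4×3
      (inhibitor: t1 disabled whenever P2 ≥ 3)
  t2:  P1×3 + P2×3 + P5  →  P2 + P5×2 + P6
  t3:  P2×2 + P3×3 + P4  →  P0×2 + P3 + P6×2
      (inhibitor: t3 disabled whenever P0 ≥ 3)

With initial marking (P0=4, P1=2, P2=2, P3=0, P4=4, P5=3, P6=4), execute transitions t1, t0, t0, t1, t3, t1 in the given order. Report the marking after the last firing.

(P0=4, P1=6, P2=4, P3=7, P4=9, P5=5, P6=4)

step 1: fire t1:  (P0=4, P1=2, P2=2, P3=0, P4=4, P5=3, P6=4) → (P0=4, P1=2, P2=4, P3=3, P4=6, P5=3, P6=4)
step 2: fire t0:  (P0=4, P1=2, P2=4, P3=3, P4=6, P5=3, P6=4) → (P0=3, P1=4, P2=3, P3=3, P4=6, P5=4, P6=3)
step 3: fire t0:  (P0=3, P1=4, P2=3, P3=3, P4=6, P5=4, P6=3) → (P0=2, P1=6, P2=2, P3=3, P4=6, P5=5, P6=2)
step 4: fire t1:  (P0=2, P1=6, P2=2, P3=3, P4=6, P5=5, P6=2) → (P0=2, P1=6, P2=4, P3=6, P4=8, P5=5, P6=2)
step 5: fire t3:  (P0=2, P1=6, P2=4, P3=6, P4=8, P5=5, P6=2) → (P0=4, P1=6, P2=2, P3=4, P4=7, P5=5, P6=4)
step 6: fire t1:  (P0=4, P1=6, P2=2, P3=4, P4=7, P5=5, P6=4) → (P0=4, P1=6, P2=4, P3=7, P4=9, P5=5, P6=4)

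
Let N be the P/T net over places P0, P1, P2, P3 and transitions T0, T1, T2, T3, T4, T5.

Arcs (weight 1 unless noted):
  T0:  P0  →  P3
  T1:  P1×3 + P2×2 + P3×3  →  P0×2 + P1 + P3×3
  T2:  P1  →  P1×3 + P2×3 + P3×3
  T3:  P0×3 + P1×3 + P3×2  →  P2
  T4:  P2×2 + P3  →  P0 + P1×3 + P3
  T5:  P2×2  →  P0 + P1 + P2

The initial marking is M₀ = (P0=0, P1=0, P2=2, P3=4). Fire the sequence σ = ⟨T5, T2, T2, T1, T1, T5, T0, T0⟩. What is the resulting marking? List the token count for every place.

step 1: fire T5:  (P0=0, P1=0, P2=2, P3=4) → (P0=1, P1=1, P2=1, P3=4)
step 2: fire T2:  (P0=1, P1=1, P2=1, P3=4) → (P0=1, P1=3, P2=4, P3=7)
step 3: fire T2:  (P0=1, P1=3, P2=4, P3=7) → (P0=1, P1=5, P2=7, P3=10)
step 4: fire T1:  (P0=1, P1=5, P2=7, P3=10) → (P0=3, P1=3, P2=5, P3=10)
step 5: fire T1:  (P0=3, P1=3, P2=5, P3=10) → (P0=5, P1=1, P2=3, P3=10)
step 6: fire T5:  (P0=5, P1=1, P2=3, P3=10) → (P0=6, P1=2, P2=2, P3=10)
step 7: fire T0:  (P0=6, P1=2, P2=2, P3=10) → (P0=5, P1=2, P2=2, P3=11)
step 8: fire T0:  (P0=5, P1=2, P2=2, P3=11) → (P0=4, P1=2, P2=2, P3=12)

(P0=4, P1=2, P2=2, P3=12)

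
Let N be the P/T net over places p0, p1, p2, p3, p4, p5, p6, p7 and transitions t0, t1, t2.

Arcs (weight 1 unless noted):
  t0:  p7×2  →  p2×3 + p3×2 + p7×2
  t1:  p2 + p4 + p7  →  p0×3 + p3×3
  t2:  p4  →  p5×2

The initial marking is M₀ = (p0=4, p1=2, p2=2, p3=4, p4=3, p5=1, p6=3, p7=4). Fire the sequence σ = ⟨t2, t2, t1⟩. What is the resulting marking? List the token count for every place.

(p0=7, p1=2, p2=1, p3=7, p4=0, p5=5, p6=3, p7=3)

step 1: fire t2:  (p0=4, p1=2, p2=2, p3=4, p4=3, p5=1, p6=3, p7=4) → (p0=4, p1=2, p2=2, p3=4, p4=2, p5=3, p6=3, p7=4)
step 2: fire t2:  (p0=4, p1=2, p2=2, p3=4, p4=2, p5=3, p6=3, p7=4) → (p0=4, p1=2, p2=2, p3=4, p4=1, p5=5, p6=3, p7=4)
step 3: fire t1:  (p0=4, p1=2, p2=2, p3=4, p4=1, p5=5, p6=3, p7=4) → (p0=7, p1=2, p2=1, p3=7, p4=0, p5=5, p6=3, p7=3)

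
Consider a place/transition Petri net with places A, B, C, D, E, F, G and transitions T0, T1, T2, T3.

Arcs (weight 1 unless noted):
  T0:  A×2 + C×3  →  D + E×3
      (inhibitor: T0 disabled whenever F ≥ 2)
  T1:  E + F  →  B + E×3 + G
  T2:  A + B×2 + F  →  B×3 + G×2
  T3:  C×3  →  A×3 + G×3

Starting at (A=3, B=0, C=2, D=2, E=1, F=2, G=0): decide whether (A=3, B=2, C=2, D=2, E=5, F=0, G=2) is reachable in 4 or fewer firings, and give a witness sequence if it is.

YES — reachable via ⟨T1, T1⟩ (2 firings)

step 1: fire T1:  (A=3, B=0, C=2, D=2, E=1, F=2, G=0) → (A=3, B=1, C=2, D=2, E=3, F=1, G=1)
step 2: fire T1:  (A=3, B=1, C=2, D=2, E=3, F=1, G=1) → (A=3, B=2, C=2, D=2, E=5, F=0, G=2)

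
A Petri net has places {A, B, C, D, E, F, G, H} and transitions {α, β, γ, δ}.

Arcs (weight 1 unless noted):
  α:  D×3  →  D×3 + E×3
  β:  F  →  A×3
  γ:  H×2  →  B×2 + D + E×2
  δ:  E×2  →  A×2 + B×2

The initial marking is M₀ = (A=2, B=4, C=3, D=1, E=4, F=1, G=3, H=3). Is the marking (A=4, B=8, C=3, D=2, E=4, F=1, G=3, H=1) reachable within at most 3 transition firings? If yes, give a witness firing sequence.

YES — reachable via ⟨γ, δ⟩ (2 firings)

step 1: fire γ:  (A=2, B=4, C=3, D=1, E=4, F=1, G=3, H=3) → (A=2, B=6, C=3, D=2, E=6, F=1, G=3, H=1)
step 2: fire δ:  (A=2, B=6, C=3, D=2, E=6, F=1, G=3, H=1) → (A=4, B=8, C=3, D=2, E=4, F=1, G=3, H=1)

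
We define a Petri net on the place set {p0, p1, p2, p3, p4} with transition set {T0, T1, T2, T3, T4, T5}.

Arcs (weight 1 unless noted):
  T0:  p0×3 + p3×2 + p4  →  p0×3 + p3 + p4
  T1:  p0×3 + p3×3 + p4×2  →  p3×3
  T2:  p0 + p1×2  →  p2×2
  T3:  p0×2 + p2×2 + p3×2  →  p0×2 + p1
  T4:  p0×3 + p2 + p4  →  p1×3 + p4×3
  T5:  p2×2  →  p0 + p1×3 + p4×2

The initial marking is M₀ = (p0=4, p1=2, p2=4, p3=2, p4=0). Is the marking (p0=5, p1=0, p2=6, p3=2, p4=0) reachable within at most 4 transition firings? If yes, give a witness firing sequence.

depth 0: 1 marking
depth 1: 4 markings reached so far
depth 2: 10 markings reached so far
depth 3: 17 markings reached so far
depth 4: 27 markings reached so far
target is not among the 27 markings reachable within 4 steps

NO — not reachable within 4 firings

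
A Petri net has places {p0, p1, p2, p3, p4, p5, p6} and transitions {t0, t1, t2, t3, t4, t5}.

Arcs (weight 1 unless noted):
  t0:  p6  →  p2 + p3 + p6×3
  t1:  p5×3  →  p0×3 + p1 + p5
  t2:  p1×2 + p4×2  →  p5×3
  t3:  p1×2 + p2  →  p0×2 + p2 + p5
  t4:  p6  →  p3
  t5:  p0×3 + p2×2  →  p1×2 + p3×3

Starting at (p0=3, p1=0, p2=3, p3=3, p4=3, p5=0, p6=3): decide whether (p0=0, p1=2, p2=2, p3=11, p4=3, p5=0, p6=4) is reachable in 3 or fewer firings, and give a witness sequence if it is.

NO — not reachable within 3 firings

depth 0: 1 marking
depth 1: 4 markings reached so far
depth 2: 11 markings reached so far
depth 3: 23 markings reached so far
target is not among the 23 markings reachable within 3 steps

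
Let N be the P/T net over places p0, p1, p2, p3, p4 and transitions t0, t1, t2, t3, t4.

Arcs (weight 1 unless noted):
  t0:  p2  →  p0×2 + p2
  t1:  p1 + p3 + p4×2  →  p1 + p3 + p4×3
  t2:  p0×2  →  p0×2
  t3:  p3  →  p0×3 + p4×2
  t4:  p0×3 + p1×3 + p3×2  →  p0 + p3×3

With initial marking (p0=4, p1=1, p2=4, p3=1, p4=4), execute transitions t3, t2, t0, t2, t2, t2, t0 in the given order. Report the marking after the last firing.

step 1: fire t3:  (p0=4, p1=1, p2=4, p3=1, p4=4) → (p0=7, p1=1, p2=4, p3=0, p4=6)
step 2: fire t2:  (p0=7, p1=1, p2=4, p3=0, p4=6) → (p0=7, p1=1, p2=4, p3=0, p4=6)
step 3: fire t0:  (p0=7, p1=1, p2=4, p3=0, p4=6) → (p0=9, p1=1, p2=4, p3=0, p4=6)
step 4: fire t2:  (p0=9, p1=1, p2=4, p3=0, p4=6) → (p0=9, p1=1, p2=4, p3=0, p4=6)
step 5: fire t2:  (p0=9, p1=1, p2=4, p3=0, p4=6) → (p0=9, p1=1, p2=4, p3=0, p4=6)
step 6: fire t2:  (p0=9, p1=1, p2=4, p3=0, p4=6) → (p0=9, p1=1, p2=4, p3=0, p4=6)
step 7: fire t0:  (p0=9, p1=1, p2=4, p3=0, p4=6) → (p0=11, p1=1, p2=4, p3=0, p4=6)

(p0=11, p1=1, p2=4, p3=0, p4=6)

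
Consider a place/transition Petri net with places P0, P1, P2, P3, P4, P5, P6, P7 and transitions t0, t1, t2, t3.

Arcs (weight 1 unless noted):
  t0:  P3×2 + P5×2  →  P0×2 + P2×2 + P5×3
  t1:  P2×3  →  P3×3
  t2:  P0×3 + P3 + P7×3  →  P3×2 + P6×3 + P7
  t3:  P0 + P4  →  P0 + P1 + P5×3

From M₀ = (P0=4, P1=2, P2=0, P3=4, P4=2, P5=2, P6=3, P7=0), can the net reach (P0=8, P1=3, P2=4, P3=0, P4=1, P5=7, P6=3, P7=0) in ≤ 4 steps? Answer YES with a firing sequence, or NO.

YES — reachable via ⟨t0, t0, t3⟩ (3 firings)

step 1: fire t0:  (P0=4, P1=2, P2=0, P3=4, P4=2, P5=2, P6=3, P7=0) → (P0=6, P1=2, P2=2, P3=2, P4=2, P5=3, P6=3, P7=0)
step 2: fire t0:  (P0=6, P1=2, P2=2, P3=2, P4=2, P5=3, P6=3, P7=0) → (P0=8, P1=2, P2=4, P3=0, P4=2, P5=4, P6=3, P7=0)
step 3: fire t3:  (P0=8, P1=2, P2=4, P3=0, P4=2, P5=4, P6=3, P7=0) → (P0=8, P1=3, P2=4, P3=0, P4=1, P5=7, P6=3, P7=0)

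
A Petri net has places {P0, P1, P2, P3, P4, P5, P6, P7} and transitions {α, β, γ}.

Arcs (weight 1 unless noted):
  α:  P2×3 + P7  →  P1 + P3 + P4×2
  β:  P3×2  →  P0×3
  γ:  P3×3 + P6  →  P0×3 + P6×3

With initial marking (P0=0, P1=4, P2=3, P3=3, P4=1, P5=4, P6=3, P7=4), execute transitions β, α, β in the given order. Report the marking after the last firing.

step 1: fire β:  (P0=0, P1=4, P2=3, P3=3, P4=1, P5=4, P6=3, P7=4) → (P0=3, P1=4, P2=3, P3=1, P4=1, P5=4, P6=3, P7=4)
step 2: fire α:  (P0=3, P1=4, P2=3, P3=1, P4=1, P5=4, P6=3, P7=4) → (P0=3, P1=5, P2=0, P3=2, P4=3, P5=4, P6=3, P7=3)
step 3: fire β:  (P0=3, P1=5, P2=0, P3=2, P4=3, P5=4, P6=3, P7=3) → (P0=6, P1=5, P2=0, P3=0, P4=3, P5=4, P6=3, P7=3)

(P0=6, P1=5, P2=0, P3=0, P4=3, P5=4, P6=3, P7=3)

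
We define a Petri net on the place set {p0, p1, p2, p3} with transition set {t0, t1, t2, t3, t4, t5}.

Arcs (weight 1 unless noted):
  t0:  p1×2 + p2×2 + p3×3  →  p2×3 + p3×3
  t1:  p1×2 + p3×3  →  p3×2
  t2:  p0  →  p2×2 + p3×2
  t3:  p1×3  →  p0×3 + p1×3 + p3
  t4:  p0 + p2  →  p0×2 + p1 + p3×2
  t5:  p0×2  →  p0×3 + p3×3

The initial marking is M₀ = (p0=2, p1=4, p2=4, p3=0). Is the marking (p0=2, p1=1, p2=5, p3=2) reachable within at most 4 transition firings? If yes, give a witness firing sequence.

YES — reachable via ⟨t2, t4, t1, t1⟩ (4 firings)

step 1: fire t2:  (p0=2, p1=4, p2=4, p3=0) → (p0=1, p1=4, p2=6, p3=2)
step 2: fire t4:  (p0=1, p1=4, p2=6, p3=2) → (p0=2, p1=5, p2=5, p3=4)
step 3: fire t1:  (p0=2, p1=5, p2=5, p3=4) → (p0=2, p1=3, p2=5, p3=3)
step 4: fire t1:  (p0=2, p1=3, p2=5, p3=3) → (p0=2, p1=1, p2=5, p3=2)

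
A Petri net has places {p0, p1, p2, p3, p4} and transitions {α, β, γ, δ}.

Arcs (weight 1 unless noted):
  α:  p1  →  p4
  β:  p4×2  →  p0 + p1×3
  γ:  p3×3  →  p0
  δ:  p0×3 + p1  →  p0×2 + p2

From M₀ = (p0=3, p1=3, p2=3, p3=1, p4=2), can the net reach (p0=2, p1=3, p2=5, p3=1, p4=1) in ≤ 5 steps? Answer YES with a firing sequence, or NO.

YES — reachable via ⟨α, β, δ, δ⟩ (4 firings)

step 1: fire α:  (p0=3, p1=3, p2=3, p3=1, p4=2) → (p0=3, p1=2, p2=3, p3=1, p4=3)
step 2: fire β:  (p0=3, p1=2, p2=3, p3=1, p4=3) → (p0=4, p1=5, p2=3, p3=1, p4=1)
step 3: fire δ:  (p0=4, p1=5, p2=3, p3=1, p4=1) → (p0=3, p1=4, p2=4, p3=1, p4=1)
step 4: fire δ:  (p0=3, p1=4, p2=4, p3=1, p4=1) → (p0=2, p1=3, p2=5, p3=1, p4=1)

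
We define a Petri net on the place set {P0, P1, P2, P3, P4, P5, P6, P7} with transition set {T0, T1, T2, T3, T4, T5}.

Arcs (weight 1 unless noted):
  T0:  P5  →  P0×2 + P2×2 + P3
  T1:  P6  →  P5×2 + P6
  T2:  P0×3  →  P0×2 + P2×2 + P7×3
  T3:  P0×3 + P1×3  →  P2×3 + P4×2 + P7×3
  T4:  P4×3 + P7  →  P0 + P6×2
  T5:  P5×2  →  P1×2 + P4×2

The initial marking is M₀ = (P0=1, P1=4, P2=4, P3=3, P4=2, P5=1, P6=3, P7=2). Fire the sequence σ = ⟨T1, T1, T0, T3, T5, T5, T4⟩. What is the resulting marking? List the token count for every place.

step 1: fire T1:  (P0=1, P1=4, P2=4, P3=3, P4=2, P5=1, P6=3, P7=2) → (P0=1, P1=4, P2=4, P3=3, P4=2, P5=3, P6=3, P7=2)
step 2: fire T1:  (P0=1, P1=4, P2=4, P3=3, P4=2, P5=3, P6=3, P7=2) → (P0=1, P1=4, P2=4, P3=3, P4=2, P5=5, P6=3, P7=2)
step 3: fire T0:  (P0=1, P1=4, P2=4, P3=3, P4=2, P5=5, P6=3, P7=2) → (P0=3, P1=4, P2=6, P3=4, P4=2, P5=4, P6=3, P7=2)
step 4: fire T3:  (P0=3, P1=4, P2=6, P3=4, P4=2, P5=4, P6=3, P7=2) → (P0=0, P1=1, P2=9, P3=4, P4=4, P5=4, P6=3, P7=5)
step 5: fire T5:  (P0=0, P1=1, P2=9, P3=4, P4=4, P5=4, P6=3, P7=5) → (P0=0, P1=3, P2=9, P3=4, P4=6, P5=2, P6=3, P7=5)
step 6: fire T5:  (P0=0, P1=3, P2=9, P3=4, P4=6, P5=2, P6=3, P7=5) → (P0=0, P1=5, P2=9, P3=4, P4=8, P5=0, P6=3, P7=5)
step 7: fire T4:  (P0=0, P1=5, P2=9, P3=4, P4=8, P5=0, P6=3, P7=5) → (P0=1, P1=5, P2=9, P3=4, P4=5, P5=0, P6=5, P7=4)

(P0=1, P1=5, P2=9, P3=4, P4=5, P5=0, P6=5, P7=4)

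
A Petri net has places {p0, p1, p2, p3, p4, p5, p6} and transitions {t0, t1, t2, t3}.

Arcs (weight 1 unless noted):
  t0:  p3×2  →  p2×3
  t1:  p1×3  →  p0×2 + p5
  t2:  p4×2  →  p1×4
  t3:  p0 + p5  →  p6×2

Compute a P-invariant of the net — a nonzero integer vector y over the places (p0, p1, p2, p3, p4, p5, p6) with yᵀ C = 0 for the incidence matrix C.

y = (p0:0, p1:0, p2:2, p3:3, p4:0, p5:0, p6:0)

Incidence matrix C (rows=places, cols=transitions):
       t0   t1   t2   t3
   p0   0    2    0   -1
   p1   0   -3    4    0
   p2   3    0    0    0
   p3  -2    0    0    0
   p4   0    0   -2    0
   p5   0    1    0   -1
   p6   0    0    0    2

Candidate y = [0, 0, 2, 3, 0, 0, 0]; check y·C column-wise:
  col t0: 2·3 + 3·-2 = 0
  col t1: 0·2 + 0·-3 + 2·0 + 3·0 + 0·1 = 0
  col t2: 0·4 + 2·0 + 3·0 + 0·-2 = 0
  col t3: 0·-1 + 2·0 + 3·0 + 0·-1 + 0·2 = 0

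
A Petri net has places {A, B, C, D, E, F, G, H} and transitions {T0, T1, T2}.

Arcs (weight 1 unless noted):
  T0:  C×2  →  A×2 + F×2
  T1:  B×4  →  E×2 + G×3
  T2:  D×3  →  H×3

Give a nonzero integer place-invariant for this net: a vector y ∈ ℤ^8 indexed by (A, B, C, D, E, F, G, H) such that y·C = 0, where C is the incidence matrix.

y = (A:1, B:0, C:1, D:0, E:0, F:0, G:0, H:0)

Incidence matrix C (rows=places, cols=transitions):
       T0   T1   T2
    A   2    0    0
    B   0   -4    0
    C  -2    0    0
    D   0    0   -3
    E   0    2    0
    F   2    0    0
    G   0    3    0
    H   0    0    3

Candidate y = [1, 0, 1, 0, 0, 0, 0, 0]; check y·C column-wise:
  col T0: 1·2 + 1·-2 + 0·2 = 0
  col T1: 1·0 + 0·-4 + 1·0 + 0·2 + 0·3 = 0
  col T2: 1·0 + 1·0 + 0·-3 + 0·3 = 0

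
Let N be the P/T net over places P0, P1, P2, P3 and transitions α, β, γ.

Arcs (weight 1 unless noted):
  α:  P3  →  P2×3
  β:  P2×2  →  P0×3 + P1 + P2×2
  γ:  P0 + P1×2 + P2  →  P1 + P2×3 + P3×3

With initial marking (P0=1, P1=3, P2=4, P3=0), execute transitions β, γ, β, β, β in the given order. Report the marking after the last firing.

(P0=12, P1=6, P2=6, P3=3)

step 1: fire β:  (P0=1, P1=3, P2=4, P3=0) → (P0=4, P1=4, P2=4, P3=0)
step 2: fire γ:  (P0=4, P1=4, P2=4, P3=0) → (P0=3, P1=3, P2=6, P3=3)
step 3: fire β:  (P0=3, P1=3, P2=6, P3=3) → (P0=6, P1=4, P2=6, P3=3)
step 4: fire β:  (P0=6, P1=4, P2=6, P3=3) → (P0=9, P1=5, P2=6, P3=3)
step 5: fire β:  (P0=9, P1=5, P2=6, P3=3) → (P0=12, P1=6, P2=6, P3=3)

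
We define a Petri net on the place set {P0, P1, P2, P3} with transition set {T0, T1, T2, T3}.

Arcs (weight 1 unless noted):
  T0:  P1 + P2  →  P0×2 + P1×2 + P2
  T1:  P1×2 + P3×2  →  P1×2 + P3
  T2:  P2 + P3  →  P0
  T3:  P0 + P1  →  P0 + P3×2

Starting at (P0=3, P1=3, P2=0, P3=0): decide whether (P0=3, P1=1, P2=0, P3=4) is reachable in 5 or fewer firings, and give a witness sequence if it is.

YES — reachable via ⟨T3, T3⟩ (2 firings)

step 1: fire T3:  (P0=3, P1=3, P2=0, P3=0) → (P0=3, P1=2, P2=0, P3=2)
step 2: fire T3:  (P0=3, P1=2, P2=0, P3=2) → (P0=3, P1=1, P2=0, P3=4)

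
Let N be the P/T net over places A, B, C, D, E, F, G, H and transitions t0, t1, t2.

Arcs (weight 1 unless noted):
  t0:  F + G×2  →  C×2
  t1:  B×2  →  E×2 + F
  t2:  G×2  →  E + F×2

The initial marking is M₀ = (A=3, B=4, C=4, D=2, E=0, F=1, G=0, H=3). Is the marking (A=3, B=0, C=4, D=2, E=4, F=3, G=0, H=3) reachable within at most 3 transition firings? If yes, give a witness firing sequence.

YES — reachable via ⟨t1, t1⟩ (2 firings)

step 1: fire t1:  (A=3, B=4, C=4, D=2, E=0, F=1, G=0, H=3) → (A=3, B=2, C=4, D=2, E=2, F=2, G=0, H=3)
step 2: fire t1:  (A=3, B=2, C=4, D=2, E=2, F=2, G=0, H=3) → (A=3, B=0, C=4, D=2, E=4, F=3, G=0, H=3)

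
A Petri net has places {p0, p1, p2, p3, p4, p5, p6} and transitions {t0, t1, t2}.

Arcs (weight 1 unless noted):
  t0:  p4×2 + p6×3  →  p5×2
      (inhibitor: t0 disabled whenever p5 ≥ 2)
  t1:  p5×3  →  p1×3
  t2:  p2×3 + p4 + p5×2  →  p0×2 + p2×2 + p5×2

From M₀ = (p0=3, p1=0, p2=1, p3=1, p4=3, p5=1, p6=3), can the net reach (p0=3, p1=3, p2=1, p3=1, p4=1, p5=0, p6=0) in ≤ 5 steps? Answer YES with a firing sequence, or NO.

YES — reachable via ⟨t0, t1⟩ (2 firings)

step 1: fire t0:  (p0=3, p1=0, p2=1, p3=1, p4=3, p5=1, p6=3) → (p0=3, p1=0, p2=1, p3=1, p4=1, p5=3, p6=0)
step 2: fire t1:  (p0=3, p1=0, p2=1, p3=1, p4=1, p5=3, p6=0) → (p0=3, p1=3, p2=1, p3=1, p4=1, p5=0, p6=0)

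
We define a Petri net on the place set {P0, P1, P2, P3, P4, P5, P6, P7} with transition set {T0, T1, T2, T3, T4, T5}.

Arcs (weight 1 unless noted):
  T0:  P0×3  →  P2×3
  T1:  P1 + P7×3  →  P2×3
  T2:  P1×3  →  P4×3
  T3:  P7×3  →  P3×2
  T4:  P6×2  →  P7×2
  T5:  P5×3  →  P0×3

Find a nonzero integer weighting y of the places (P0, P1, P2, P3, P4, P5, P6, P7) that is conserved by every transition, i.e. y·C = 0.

y = (P0:1, P1:3, P2:1, P3:0, P4:3, P5:1, P6:0, P7:0)

Incidence matrix C (rows=places, cols=transitions):
       T0   T1   T2   T3   T4   T5
   P0  -3    0    0    0    0    3
   P1   0   -1   -3    0    0    0
   P2   3    3    0    0    0    0
   P3   0    0    0    2    0    0
   P4   0    0    3    0    0    0
   P5   0    0    0    0    0   -3
   P6   0    0    0    0   -2    0
   P7   0   -3    0   -3    2    0

Candidate y = [1, 3, 1, 0, 3, 1, 0, 0]; check y·C column-wise:
  col T0: 1·-3 + 3·0 + 1·3 + 3·0 + 1·0 = 0
  col T1: 1·0 + 3·-1 + 1·3 + 3·0 + 1·0 + 0·-3 = 0
  col T2: 1·0 + 3·-3 + 1·0 + 3·3 + 1·0 = 0
  col T3: 1·0 + 3·0 + 1·0 + 0·2 + 3·0 + 1·0 + 0·-3 = 0
  col T4: 1·0 + 3·0 + 1·0 + 3·0 + 1·0 + 0·-2 + 0·2 = 0
  col T5: 1·3 + 3·0 + 1·0 + 3·0 + 1·-3 = 0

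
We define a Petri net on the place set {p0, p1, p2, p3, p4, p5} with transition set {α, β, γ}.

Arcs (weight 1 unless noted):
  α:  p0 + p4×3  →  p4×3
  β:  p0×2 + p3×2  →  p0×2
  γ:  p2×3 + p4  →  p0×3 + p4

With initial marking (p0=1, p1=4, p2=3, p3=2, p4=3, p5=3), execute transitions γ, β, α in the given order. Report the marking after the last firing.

step 1: fire γ:  (p0=1, p1=4, p2=3, p3=2, p4=3, p5=3) → (p0=4, p1=4, p2=0, p3=2, p4=3, p5=3)
step 2: fire β:  (p0=4, p1=4, p2=0, p3=2, p4=3, p5=3) → (p0=4, p1=4, p2=0, p3=0, p4=3, p5=3)
step 3: fire α:  (p0=4, p1=4, p2=0, p3=0, p4=3, p5=3) → (p0=3, p1=4, p2=0, p3=0, p4=3, p5=3)

(p0=3, p1=4, p2=0, p3=0, p4=3, p5=3)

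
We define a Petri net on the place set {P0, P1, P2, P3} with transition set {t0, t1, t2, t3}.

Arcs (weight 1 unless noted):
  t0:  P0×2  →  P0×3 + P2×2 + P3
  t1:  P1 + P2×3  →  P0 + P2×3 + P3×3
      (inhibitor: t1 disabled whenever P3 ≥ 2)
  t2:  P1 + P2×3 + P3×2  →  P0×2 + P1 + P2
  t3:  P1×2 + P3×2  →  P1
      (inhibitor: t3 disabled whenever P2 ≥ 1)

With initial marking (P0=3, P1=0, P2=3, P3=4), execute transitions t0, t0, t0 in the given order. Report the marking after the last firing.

(P0=6, P1=0, P2=9, P3=7)

step 1: fire t0:  (P0=3, P1=0, P2=3, P3=4) → (P0=4, P1=0, P2=5, P3=5)
step 2: fire t0:  (P0=4, P1=0, P2=5, P3=5) → (P0=5, P1=0, P2=7, P3=6)
step 3: fire t0:  (P0=5, P1=0, P2=7, P3=6) → (P0=6, P1=0, P2=9, P3=7)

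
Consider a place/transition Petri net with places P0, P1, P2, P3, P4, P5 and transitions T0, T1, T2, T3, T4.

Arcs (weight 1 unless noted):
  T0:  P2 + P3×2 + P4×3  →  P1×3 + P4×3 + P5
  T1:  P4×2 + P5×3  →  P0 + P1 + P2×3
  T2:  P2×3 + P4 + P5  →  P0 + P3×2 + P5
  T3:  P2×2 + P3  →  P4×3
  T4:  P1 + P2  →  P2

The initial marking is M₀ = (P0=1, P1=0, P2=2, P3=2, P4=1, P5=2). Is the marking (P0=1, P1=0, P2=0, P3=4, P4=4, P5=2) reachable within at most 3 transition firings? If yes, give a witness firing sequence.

depth 0: 1 marking
depth 1: 2 markings reached so far
depth 2: 2 markings reached so far
(frontier empty at depth 2; search complete)
target is not among the 2 markings reachable within 3 steps

NO — not reachable within 3 firings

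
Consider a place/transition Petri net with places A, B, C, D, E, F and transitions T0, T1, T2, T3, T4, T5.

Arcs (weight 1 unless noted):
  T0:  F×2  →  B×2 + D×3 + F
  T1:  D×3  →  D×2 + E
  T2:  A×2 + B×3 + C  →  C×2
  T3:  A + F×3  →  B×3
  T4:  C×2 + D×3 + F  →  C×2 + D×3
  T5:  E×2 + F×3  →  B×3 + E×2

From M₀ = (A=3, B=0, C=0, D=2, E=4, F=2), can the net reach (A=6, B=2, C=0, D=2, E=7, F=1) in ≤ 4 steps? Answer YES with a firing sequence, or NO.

depth 0: 1 marking
depth 1: 2 markings reached so far
depth 2: 3 markings reached so far
depth 3: 4 markings reached so far
depth 4: 5 markings reached so far
target is not among the 5 markings reachable within 4 steps

NO — not reachable within 4 firings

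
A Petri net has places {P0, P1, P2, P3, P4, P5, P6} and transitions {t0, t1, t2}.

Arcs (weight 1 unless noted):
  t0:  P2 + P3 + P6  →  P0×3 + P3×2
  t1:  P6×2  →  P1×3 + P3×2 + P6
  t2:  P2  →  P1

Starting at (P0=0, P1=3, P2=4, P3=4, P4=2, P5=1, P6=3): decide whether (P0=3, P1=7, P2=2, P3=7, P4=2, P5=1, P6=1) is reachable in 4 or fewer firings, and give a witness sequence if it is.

YES — reachable via ⟨t0, t1, t2⟩ (3 firings)

step 1: fire t0:  (P0=0, P1=3, P2=4, P3=4, P4=2, P5=1, P6=3) → (P0=3, P1=3, P2=3, P3=5, P4=2, P5=1, P6=2)
step 2: fire t1:  (P0=3, P1=3, P2=3, P3=5, P4=2, P5=1, P6=2) → (P0=3, P1=6, P2=3, P3=7, P4=2, P5=1, P6=1)
step 3: fire t2:  (P0=3, P1=6, P2=3, P3=7, P4=2, P5=1, P6=1) → (P0=3, P1=7, P2=2, P3=7, P4=2, P5=1, P6=1)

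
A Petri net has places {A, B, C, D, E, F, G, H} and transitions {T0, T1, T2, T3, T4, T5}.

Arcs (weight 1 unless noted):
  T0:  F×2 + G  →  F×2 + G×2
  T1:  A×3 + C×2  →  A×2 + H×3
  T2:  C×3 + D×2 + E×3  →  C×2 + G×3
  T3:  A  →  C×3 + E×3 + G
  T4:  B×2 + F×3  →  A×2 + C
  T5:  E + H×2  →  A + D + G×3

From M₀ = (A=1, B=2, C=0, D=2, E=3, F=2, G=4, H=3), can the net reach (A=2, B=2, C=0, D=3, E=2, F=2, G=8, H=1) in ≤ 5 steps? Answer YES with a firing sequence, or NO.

step 1: fire T0:  (A=1, B=2, C=0, D=2, E=3, F=2, G=4, H=3) → (A=1, B=2, C=0, D=2, E=3, F=2, G=5, H=3)
step 2: fire T5:  (A=1, B=2, C=0, D=2, E=3, F=2, G=5, H=3) → (A=2, B=2, C=0, D=3, E=2, F=2, G=8, H=1)

YES — reachable via ⟨T0, T5⟩ (2 firings)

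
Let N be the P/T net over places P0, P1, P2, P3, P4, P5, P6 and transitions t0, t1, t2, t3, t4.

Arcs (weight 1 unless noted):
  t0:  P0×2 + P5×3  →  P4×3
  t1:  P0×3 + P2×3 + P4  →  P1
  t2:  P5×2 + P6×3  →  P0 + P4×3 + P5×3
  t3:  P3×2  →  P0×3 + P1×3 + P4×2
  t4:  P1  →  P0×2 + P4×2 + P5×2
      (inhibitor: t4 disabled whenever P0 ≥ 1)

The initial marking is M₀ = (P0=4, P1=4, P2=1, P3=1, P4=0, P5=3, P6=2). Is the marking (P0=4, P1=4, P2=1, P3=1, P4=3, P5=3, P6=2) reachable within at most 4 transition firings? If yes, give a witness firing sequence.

NO — not reachable within 4 firings

depth 0: 1 marking
depth 1: 2 markings reached so far
depth 2: 2 markings reached so far
(frontier empty at depth 2; search complete)
target is not among the 2 markings reachable within 4 steps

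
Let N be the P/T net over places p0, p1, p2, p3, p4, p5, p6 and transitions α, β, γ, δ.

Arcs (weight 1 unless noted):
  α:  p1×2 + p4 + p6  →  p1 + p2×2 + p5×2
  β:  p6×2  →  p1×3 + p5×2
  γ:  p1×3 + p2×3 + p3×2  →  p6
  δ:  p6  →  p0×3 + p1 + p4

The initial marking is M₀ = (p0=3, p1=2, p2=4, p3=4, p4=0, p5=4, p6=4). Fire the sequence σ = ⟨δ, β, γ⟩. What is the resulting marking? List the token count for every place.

step 1: fire δ:  (p0=3, p1=2, p2=4, p3=4, p4=0, p5=4, p6=4) → (p0=6, p1=3, p2=4, p3=4, p4=1, p5=4, p6=3)
step 2: fire β:  (p0=6, p1=3, p2=4, p3=4, p4=1, p5=4, p6=3) → (p0=6, p1=6, p2=4, p3=4, p4=1, p5=6, p6=1)
step 3: fire γ:  (p0=6, p1=6, p2=4, p3=4, p4=1, p5=6, p6=1) → (p0=6, p1=3, p2=1, p3=2, p4=1, p5=6, p6=2)

(p0=6, p1=3, p2=1, p3=2, p4=1, p5=6, p6=2)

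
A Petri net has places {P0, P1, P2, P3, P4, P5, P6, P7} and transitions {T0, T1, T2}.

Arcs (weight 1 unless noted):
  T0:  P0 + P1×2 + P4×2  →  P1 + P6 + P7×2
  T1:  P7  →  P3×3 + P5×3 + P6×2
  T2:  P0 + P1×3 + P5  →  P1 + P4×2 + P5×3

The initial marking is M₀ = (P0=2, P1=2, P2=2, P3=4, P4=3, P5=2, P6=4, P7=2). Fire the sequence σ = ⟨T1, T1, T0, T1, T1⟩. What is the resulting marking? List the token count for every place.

(P0=1, P1=1, P2=2, P3=16, P4=1, P5=14, P6=13, P7=0)

step 1: fire T1:  (P0=2, P1=2, P2=2, P3=4, P4=3, P5=2, P6=4, P7=2) → (P0=2, P1=2, P2=2, P3=7, P4=3, P5=5, P6=6, P7=1)
step 2: fire T1:  (P0=2, P1=2, P2=2, P3=7, P4=3, P5=5, P6=6, P7=1) → (P0=2, P1=2, P2=2, P3=10, P4=3, P5=8, P6=8, P7=0)
step 3: fire T0:  (P0=2, P1=2, P2=2, P3=10, P4=3, P5=8, P6=8, P7=0) → (P0=1, P1=1, P2=2, P3=10, P4=1, P5=8, P6=9, P7=2)
step 4: fire T1:  (P0=1, P1=1, P2=2, P3=10, P4=1, P5=8, P6=9, P7=2) → (P0=1, P1=1, P2=2, P3=13, P4=1, P5=11, P6=11, P7=1)
step 5: fire T1:  (P0=1, P1=1, P2=2, P3=13, P4=1, P5=11, P6=11, P7=1) → (P0=1, P1=1, P2=2, P3=16, P4=1, P5=14, P6=13, P7=0)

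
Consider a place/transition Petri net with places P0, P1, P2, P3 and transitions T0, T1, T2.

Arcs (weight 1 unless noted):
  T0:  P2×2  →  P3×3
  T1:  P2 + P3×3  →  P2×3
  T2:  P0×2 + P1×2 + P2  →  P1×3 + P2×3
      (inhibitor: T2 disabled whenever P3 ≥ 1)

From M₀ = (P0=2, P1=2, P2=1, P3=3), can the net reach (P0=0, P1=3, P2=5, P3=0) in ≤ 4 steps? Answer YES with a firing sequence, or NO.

step 1: fire T1:  (P0=2, P1=2, P2=1, P3=3) → (P0=2, P1=2, P2=3, P3=0)
step 2: fire T2:  (P0=2, P1=2, P2=3, P3=0) → (P0=0, P1=3, P2=5, P3=0)

YES — reachable via ⟨T1, T2⟩ (2 firings)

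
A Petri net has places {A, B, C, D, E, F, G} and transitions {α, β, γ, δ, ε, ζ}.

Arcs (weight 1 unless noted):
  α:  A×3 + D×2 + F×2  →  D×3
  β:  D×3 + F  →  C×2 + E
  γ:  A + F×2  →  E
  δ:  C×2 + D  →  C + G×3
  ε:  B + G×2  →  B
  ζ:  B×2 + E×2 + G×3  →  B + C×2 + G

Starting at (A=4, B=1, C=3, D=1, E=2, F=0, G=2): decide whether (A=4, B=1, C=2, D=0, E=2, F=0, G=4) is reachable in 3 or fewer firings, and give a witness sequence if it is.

depth 0: 1 marking
depth 1: 3 markings reached so far
depth 2: 4 markings reached so far
depth 3: 5 markings reached so far
target is not among the 5 markings reachable within 3 steps

NO — not reachable within 3 firings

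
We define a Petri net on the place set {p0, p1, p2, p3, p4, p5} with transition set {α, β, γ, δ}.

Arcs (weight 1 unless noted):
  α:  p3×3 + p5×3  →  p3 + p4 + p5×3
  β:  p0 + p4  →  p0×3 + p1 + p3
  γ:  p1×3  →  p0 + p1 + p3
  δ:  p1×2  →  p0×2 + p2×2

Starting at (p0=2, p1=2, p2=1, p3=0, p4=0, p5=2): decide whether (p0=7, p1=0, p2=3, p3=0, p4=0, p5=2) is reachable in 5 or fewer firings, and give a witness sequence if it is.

NO — not reachable within 5 firings

depth 0: 1 marking
depth 1: 2 markings reached so far
depth 2: 2 markings reached so far
(frontier empty at depth 2; search complete)
target is not among the 2 markings reachable within 5 steps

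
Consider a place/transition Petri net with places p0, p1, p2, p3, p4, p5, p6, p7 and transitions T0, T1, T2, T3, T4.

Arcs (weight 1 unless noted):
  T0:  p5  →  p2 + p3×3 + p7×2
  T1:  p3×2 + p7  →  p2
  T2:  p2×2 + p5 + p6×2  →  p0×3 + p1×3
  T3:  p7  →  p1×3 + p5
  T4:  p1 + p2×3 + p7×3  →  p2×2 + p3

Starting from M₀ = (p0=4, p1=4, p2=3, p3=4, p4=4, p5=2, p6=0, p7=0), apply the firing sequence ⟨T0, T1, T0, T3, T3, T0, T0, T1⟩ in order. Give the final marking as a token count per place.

step 1: fire T0:  (p0=4, p1=4, p2=3, p3=4, p4=4, p5=2, p6=0, p7=0) → (p0=4, p1=4, p2=4, p3=7, p4=4, p5=1, p6=0, p7=2)
step 2: fire T1:  (p0=4, p1=4, p2=4, p3=7, p4=4, p5=1, p6=0, p7=2) → (p0=4, p1=4, p2=5, p3=5, p4=4, p5=1, p6=0, p7=1)
step 3: fire T0:  (p0=4, p1=4, p2=5, p3=5, p4=4, p5=1, p6=0, p7=1) → (p0=4, p1=4, p2=6, p3=8, p4=4, p5=0, p6=0, p7=3)
step 4: fire T3:  (p0=4, p1=4, p2=6, p3=8, p4=4, p5=0, p6=0, p7=3) → (p0=4, p1=7, p2=6, p3=8, p4=4, p5=1, p6=0, p7=2)
step 5: fire T3:  (p0=4, p1=7, p2=6, p3=8, p4=4, p5=1, p6=0, p7=2) → (p0=4, p1=10, p2=6, p3=8, p4=4, p5=2, p6=0, p7=1)
step 6: fire T0:  (p0=4, p1=10, p2=6, p3=8, p4=4, p5=2, p6=0, p7=1) → (p0=4, p1=10, p2=7, p3=11, p4=4, p5=1, p6=0, p7=3)
step 7: fire T0:  (p0=4, p1=10, p2=7, p3=11, p4=4, p5=1, p6=0, p7=3) → (p0=4, p1=10, p2=8, p3=14, p4=4, p5=0, p6=0, p7=5)
step 8: fire T1:  (p0=4, p1=10, p2=8, p3=14, p4=4, p5=0, p6=0, p7=5) → (p0=4, p1=10, p2=9, p3=12, p4=4, p5=0, p6=0, p7=4)

(p0=4, p1=10, p2=9, p3=12, p4=4, p5=0, p6=0, p7=4)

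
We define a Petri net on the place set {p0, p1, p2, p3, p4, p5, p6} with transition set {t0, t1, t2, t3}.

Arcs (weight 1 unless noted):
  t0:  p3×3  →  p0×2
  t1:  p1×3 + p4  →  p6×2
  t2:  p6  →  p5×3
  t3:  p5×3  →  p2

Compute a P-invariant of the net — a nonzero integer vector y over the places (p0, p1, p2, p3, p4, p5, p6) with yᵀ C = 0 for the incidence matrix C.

Incidence matrix C (rows=places, cols=transitions):
       t0   t1   t2   t3
   p0   2    0    0    0
   p1   0   -3    0    0
   p2   0    0    0    1
   p3  -3    0    0    0
   p4   0   -1    0    0
   p5   0    0    3   -3
   p6   0    2   -1    0

Candidate y = [3, 0, 0, 2, 0, 0, 0]; check y·C column-wise:
  col t0: 3·2 + 2·-3 = 0
  col t1: 3·0 + 0·-3 + 2·0 + 0·-1 + 0·2 = 0
  col t2: 3·0 + 2·0 + 0·3 + 0·-1 = 0
  col t3: 3·0 + 0·1 + 2·0 + 0·-3 = 0

y = (p0:3, p1:0, p2:0, p3:2, p4:0, p5:0, p6:0)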